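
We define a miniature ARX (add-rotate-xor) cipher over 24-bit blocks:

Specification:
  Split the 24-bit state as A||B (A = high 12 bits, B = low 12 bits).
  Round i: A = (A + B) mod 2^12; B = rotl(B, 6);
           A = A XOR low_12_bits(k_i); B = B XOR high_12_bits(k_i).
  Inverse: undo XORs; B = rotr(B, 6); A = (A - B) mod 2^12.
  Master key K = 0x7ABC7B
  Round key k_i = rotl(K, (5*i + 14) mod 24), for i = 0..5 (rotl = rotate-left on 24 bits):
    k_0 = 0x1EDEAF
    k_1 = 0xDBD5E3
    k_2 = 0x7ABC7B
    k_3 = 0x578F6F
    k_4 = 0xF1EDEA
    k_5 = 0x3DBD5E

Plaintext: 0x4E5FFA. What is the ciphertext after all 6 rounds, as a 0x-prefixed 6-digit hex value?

0xF142C1

s_0 = plaintext = 0x4E5FFA
s_1 = Round(s_0, k_0) = 0xA70F52
s_2 = Round(s_1, k_1) = 0xC21900
s_3 = Round(s_2, k_2) = 0x95A78F
s_4 = Round(s_3, k_3) = 0xF866A6
s_5 = Round(s_4, k_4) = 0xBC6684
s_6 = Round(s_5, k_5) = 0xF142C1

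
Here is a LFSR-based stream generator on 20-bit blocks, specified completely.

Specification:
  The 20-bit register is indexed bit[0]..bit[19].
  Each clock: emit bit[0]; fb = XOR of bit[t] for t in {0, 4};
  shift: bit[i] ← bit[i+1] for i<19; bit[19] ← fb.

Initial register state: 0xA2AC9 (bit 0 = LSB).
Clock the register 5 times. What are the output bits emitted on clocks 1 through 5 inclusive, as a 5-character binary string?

10010

reg_0 = 0xA2AC9
clock 1: out=1, reg = 0xD1564
clock 2: out=0, reg = 0x68AB2
clock 3: out=0, reg = 0xB4559
clock 4: out=1, reg = 0x5A2AC
clock 5: out=0, reg = 0x2D156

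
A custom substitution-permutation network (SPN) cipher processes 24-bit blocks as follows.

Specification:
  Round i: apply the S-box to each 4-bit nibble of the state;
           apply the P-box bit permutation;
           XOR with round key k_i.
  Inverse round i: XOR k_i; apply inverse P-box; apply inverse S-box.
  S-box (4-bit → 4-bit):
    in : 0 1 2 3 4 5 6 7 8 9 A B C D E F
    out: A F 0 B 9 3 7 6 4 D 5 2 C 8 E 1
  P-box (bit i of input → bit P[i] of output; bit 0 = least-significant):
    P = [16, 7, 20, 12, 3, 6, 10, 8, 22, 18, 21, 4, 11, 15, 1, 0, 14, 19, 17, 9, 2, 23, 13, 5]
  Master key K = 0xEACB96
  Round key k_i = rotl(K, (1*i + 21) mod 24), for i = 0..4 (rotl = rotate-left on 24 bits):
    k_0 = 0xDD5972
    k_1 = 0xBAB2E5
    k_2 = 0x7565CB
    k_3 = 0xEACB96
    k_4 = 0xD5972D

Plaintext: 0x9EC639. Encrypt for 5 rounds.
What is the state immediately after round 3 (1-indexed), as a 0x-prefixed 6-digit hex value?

0x37A162

s_0 = plaintext = 0x9EC639
s_1 = Round(s_0, k_0) = 0xA26A1D
s_2 = Round(s_1, k_1) = 0xDA0FAB
s_3 = Round(s_2, k_2) = 0x37A162
s_4 = Round(s_3, k_3) = 0x04C7E8
s_5 = Round(s_4, k_4) = 0x61D04E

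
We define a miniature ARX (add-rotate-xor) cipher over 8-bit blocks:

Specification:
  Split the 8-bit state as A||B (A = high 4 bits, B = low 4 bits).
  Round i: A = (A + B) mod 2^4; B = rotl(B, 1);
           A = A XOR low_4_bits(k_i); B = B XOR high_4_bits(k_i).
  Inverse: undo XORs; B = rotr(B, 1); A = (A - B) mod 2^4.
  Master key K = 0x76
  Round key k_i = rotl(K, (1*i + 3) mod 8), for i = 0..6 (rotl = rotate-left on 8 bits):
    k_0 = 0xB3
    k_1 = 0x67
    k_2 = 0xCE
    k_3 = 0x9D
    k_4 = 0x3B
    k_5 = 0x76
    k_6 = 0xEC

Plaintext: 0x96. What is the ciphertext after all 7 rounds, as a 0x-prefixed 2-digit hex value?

0x5D

s_0 = plaintext = 0x96
s_1 = Round(s_0, k_0) = 0xC7
s_2 = Round(s_1, k_1) = 0x48
s_3 = Round(s_2, k_2) = 0x2D
s_4 = Round(s_3, k_3) = 0x22
s_5 = Round(s_4, k_4) = 0xF7
s_6 = Round(s_5, k_5) = 0x09
s_7 = Round(s_6, k_6) = 0x5D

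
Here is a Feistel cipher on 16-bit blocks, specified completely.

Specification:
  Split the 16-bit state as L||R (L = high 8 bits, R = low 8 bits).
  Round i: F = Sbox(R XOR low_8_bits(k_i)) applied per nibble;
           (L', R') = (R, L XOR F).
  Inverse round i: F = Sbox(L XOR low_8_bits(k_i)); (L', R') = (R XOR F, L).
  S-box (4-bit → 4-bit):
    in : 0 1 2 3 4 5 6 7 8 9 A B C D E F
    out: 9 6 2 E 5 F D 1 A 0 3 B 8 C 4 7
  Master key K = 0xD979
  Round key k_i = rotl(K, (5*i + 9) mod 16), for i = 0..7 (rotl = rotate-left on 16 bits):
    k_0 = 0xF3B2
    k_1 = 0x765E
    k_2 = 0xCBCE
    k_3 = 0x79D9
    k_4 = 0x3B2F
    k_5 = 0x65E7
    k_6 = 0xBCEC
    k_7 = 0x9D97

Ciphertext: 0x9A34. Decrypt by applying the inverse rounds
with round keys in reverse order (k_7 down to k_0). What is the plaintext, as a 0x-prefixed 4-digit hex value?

0xBDB2

s_0 = ciphertext = 0x9A34
s_1 = InvRound(s_0, k_7) = 0xA89A
s_2 = InvRound(s_1, k_6) = 0xCFA8
s_3 = InvRound(s_2, k_5) = 0x82CF
s_4 = InvRound(s_3, k_4) = 0xF382
s_5 = InvRound(s_4, k_3) = 0xA1F3
s_6 = InvRound(s_5, k_2) = 0x24A1
s_7 = InvRound(s_6, k_1) = 0xB224
s_8 = InvRound(s_7, k_0) = 0xBDB2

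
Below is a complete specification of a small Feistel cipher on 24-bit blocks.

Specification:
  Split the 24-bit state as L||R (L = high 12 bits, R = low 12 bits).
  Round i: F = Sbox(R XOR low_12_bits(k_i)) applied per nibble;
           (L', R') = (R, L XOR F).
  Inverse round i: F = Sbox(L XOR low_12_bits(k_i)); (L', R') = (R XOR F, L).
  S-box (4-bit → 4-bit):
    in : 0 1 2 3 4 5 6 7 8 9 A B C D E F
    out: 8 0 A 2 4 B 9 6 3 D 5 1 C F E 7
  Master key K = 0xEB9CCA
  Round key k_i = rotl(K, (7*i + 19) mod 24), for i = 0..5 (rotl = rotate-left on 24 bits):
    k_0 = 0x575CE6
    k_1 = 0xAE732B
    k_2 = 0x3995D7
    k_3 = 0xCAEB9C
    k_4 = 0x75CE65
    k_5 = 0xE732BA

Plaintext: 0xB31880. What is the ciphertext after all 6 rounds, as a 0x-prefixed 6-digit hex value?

0x10B2F5

s_0 = plaintext = 0xB31880
s_1 = Round(s_0, k_0) = 0x880FA8
s_2 = Round(s_1, k_1) = 0xFA84B2
s_3 = Round(s_2, k_2) = 0x4B2F33
s_4 = Round(s_3, k_3) = 0xF330E5
s_5 = Round(s_4, k_4) = 0x0E510B
s_6 = Round(s_5, k_5) = 0x10B2F5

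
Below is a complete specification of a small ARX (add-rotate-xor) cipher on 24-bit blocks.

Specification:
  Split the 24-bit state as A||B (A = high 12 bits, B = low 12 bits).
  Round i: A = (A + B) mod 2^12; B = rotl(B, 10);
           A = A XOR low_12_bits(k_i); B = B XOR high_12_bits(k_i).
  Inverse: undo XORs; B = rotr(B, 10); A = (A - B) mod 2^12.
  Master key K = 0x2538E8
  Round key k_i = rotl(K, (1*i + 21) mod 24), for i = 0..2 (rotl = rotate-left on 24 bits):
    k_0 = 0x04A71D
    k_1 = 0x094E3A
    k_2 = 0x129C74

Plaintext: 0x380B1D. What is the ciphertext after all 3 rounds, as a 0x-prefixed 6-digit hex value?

s_0 = plaintext = 0x380B1D
s_1 = Round(s_0, k_0) = 0x98068D
s_2 = Round(s_1, k_1) = 0xE37537
s_3 = Round(s_2, k_2) = 0xF1AC64

0xF1AC64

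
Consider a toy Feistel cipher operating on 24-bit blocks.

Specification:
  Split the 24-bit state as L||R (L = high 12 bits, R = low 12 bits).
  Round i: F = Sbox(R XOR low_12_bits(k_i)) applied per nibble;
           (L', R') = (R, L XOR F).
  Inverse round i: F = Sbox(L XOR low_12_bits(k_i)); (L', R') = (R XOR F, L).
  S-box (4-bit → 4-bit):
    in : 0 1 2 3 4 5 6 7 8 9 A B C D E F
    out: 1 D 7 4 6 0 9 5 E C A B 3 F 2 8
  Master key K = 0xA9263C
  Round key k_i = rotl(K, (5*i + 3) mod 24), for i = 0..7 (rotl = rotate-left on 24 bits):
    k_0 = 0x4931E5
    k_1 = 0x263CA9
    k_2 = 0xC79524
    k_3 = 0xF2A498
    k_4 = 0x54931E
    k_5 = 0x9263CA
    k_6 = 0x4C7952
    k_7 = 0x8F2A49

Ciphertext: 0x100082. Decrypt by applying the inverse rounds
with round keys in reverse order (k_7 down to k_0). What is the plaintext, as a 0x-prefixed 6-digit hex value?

0x08D379

s_0 = ciphertext = 0x100082
s_1 = InvRound(s_0, k_7) = 0xBEE100
s_2 = InvRound(s_1, k_6) = 0x6B3BEE
s_3 = InvRound(s_2, k_5) = 0xBB26B3
s_4 = InvRound(s_3, k_4) = 0x810BB2
s_5 = InvRound(s_4, k_3) = 0x85C810
s_6 = InvRound(s_5, k_2) = 0x74E85C
s_7 = InvRound(s_6, k_1) = 0x37974E
s_8 = InvRound(s_7, k_0) = 0x08D379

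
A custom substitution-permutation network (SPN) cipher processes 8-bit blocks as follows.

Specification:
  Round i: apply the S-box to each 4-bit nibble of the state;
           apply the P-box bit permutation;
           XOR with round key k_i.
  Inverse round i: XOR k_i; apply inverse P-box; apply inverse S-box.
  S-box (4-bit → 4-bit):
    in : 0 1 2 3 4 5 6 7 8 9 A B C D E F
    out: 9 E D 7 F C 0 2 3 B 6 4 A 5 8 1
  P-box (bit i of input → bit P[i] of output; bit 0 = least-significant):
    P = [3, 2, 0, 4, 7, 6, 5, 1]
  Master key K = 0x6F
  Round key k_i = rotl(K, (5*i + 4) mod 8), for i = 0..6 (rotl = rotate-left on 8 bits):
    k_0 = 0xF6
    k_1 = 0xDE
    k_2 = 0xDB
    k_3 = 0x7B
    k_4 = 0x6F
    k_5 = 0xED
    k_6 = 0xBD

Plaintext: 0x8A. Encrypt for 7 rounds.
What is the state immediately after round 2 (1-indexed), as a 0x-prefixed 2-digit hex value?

0x33

s_0 = plaintext = 0x8A
s_1 = Round(s_0, k_0) = 0x33
s_2 = Round(s_1, k_1) = 0x33
s_3 = Round(s_2, k_2) = 0x36
s_4 = Round(s_3, k_3) = 0x9B
s_5 = Round(s_4, k_4) = 0xAC
s_6 = Round(s_5, k_5) = 0x99
s_7 = Round(s_6, k_6) = 0x63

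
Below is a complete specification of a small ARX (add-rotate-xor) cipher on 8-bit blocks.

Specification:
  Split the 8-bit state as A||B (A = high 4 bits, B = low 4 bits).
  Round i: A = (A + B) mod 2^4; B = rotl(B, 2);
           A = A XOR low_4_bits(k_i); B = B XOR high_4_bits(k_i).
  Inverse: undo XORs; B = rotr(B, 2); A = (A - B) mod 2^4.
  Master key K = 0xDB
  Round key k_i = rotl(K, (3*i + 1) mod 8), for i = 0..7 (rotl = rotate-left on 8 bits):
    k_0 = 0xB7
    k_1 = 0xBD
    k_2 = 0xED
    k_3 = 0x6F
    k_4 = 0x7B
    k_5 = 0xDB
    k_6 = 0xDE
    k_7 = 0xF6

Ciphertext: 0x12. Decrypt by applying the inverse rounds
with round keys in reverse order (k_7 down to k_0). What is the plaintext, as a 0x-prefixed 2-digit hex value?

s_0 = ciphertext = 0x12
s_1 = InvRound(s_0, k_7) = 0x07
s_2 = InvRound(s_1, k_6) = 0x4A
s_3 = InvRound(s_2, k_5) = 0x2D
s_4 = InvRound(s_3, k_4) = 0xFA
s_5 = InvRound(s_4, k_3) = 0xD3
s_6 = InvRound(s_5, k_2) = 0x97
s_7 = InvRound(s_6, k_1) = 0x13
s_8 = InvRound(s_7, k_0) = 0x42

0x42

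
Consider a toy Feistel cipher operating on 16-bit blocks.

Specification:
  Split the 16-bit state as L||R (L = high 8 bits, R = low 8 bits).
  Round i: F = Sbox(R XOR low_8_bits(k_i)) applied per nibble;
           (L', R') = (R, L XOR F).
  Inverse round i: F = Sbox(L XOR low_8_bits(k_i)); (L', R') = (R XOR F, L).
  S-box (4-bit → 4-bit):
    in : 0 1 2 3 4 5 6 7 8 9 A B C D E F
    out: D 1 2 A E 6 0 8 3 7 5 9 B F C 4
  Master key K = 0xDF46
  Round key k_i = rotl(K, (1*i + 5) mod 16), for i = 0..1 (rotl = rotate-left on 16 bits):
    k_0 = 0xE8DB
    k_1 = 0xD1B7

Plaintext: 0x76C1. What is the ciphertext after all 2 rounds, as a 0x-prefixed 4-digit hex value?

s_0 = plaintext = 0x76C1
s_1 = Round(s_0, k_0) = 0xC163
s_2 = Round(s_1, k_1) = 0x633F

0x633F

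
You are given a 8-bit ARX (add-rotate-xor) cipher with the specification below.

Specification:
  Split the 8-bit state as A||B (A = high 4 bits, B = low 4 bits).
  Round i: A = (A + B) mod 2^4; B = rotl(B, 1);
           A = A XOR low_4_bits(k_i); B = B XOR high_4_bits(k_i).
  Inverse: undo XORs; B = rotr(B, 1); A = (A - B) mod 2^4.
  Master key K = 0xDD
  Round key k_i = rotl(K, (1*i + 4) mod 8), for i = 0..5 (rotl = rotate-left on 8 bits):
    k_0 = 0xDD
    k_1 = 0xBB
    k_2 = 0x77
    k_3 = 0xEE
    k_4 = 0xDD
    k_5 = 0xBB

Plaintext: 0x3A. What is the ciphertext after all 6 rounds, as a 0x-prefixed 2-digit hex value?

s_0 = plaintext = 0x3A
s_1 = Round(s_0, k_0) = 0x08
s_2 = Round(s_1, k_1) = 0x3A
s_3 = Round(s_2, k_2) = 0xA2
s_4 = Round(s_3, k_3) = 0x2A
s_5 = Round(s_4, k_4) = 0x18
s_6 = Round(s_5, k_5) = 0x2A

0x2A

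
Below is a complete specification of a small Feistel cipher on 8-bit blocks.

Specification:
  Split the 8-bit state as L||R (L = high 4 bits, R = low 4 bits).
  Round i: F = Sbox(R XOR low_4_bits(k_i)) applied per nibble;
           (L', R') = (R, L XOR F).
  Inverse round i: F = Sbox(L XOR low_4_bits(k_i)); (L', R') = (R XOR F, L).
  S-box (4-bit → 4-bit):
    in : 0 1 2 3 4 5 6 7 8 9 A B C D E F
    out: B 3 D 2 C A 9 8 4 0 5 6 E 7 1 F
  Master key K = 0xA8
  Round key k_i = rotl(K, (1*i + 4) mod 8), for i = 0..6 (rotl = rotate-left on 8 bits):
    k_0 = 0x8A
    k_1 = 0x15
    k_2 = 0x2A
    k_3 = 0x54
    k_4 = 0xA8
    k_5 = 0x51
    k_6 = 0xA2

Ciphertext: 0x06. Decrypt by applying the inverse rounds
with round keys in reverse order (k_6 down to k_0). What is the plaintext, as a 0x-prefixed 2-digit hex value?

s_0 = ciphertext = 0x06
s_1 = InvRound(s_0, k_6) = 0xB0
s_2 = InvRound(s_1, k_5) = 0x5B
s_3 = InvRound(s_2, k_4) = 0xC5
s_4 = InvRound(s_3, k_3) = 0x1C
s_5 = InvRound(s_4, k_2) = 0xA1
s_6 = InvRound(s_5, k_1) = 0xEA
s_7 = InvRound(s_6, k_0) = 0x6E

0x6E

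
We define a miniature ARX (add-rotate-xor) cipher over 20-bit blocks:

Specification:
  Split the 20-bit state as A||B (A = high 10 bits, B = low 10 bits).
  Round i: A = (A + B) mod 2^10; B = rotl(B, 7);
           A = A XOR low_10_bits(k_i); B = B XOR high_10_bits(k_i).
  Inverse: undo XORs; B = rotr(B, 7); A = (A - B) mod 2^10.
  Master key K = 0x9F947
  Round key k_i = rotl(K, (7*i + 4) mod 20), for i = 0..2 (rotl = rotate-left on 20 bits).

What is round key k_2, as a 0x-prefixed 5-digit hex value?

0xE7E51

K = 0x9F947
k_0 = rotl(K, (7*0+4) mod 20) = rotl(K, 4) = 0xF9479
k_1 = rotl(K, (7*1+4) mod 20) = rotl(K, 11) = 0xA3CFC
k_2 = rotl(K, (7*2+4) mod 20) = rotl(K, 18) = 0xE7E51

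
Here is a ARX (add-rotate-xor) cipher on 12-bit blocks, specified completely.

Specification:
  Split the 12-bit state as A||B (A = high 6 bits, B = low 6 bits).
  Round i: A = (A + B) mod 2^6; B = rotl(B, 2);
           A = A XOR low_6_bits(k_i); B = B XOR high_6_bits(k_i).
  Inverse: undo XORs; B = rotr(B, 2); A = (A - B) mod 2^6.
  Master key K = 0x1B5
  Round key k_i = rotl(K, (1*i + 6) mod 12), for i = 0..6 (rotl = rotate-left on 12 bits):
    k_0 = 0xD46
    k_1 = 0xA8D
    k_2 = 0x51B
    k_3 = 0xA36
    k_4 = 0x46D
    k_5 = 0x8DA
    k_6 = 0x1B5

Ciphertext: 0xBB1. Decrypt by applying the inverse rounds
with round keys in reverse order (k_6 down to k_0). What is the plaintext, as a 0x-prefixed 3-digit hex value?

s_0 = ciphertext = 0xBB1
s_1 = InvRound(s_0, k_6) = 0x7BD
s_2 = InvRound(s_1, k_5) = 0x767
s_3 = InvRound(s_2, k_4) = 0x0ED
s_4 = InvRound(s_3, k_3) = 0x911
s_5 = InvRound(s_4, k_2) = 0xB91
s_6 = InvRound(s_5, k_1) = 0x97E
s_7 = InvRound(s_6, k_0) = 0xC72

0xC72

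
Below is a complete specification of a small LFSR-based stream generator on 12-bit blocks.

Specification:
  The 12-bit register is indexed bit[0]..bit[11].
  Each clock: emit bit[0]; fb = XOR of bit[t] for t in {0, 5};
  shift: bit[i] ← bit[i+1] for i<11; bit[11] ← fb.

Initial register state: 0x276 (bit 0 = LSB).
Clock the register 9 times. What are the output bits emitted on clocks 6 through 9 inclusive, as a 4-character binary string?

1100

reg_0 = 0x276
clock 1: out=0, reg = 0x93B
clock 2: out=1, reg = 0x49D
clock 3: out=1, reg = 0xA4E
clock 4: out=0, reg = 0x527
clock 5: out=1, reg = 0x293
clock 6: out=1, reg = 0x949
clock 7: out=1, reg = 0xCA4
clock 8: out=0, reg = 0xE52
clock 9: out=0, reg = 0x729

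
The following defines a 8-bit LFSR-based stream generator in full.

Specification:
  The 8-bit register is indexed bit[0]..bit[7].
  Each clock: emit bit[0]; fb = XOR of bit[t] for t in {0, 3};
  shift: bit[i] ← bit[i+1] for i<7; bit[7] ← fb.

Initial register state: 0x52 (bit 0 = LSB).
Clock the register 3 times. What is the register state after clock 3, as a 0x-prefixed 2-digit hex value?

reg_0 = 0x52
clock 1: out=0, reg = 0x29
clock 2: out=1, reg = 0x14
clock 3: out=0, reg = 0x0A

0x0A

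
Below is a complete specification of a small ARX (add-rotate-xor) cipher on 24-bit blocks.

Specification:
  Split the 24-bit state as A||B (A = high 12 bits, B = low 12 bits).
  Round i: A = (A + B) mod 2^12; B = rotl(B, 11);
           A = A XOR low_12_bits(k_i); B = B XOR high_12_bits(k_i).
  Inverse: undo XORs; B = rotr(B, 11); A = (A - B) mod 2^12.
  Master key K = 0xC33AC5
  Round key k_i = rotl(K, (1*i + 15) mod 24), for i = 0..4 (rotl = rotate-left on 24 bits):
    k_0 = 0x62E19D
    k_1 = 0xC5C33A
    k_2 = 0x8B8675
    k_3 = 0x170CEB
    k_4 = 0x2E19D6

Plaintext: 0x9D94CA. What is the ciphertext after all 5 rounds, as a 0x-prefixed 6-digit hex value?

s_0 = plaintext = 0x9D94CA
s_1 = Round(s_0, k_0) = 0xF3E44B
s_2 = Round(s_1, k_1) = 0x0B3679
s_3 = Round(s_2, k_2) = 0x159384
s_4 = Round(s_3, k_3) = 0x8360B2
s_5 = Round(s_4, k_4) = 0x13E2B8

0x13E2B8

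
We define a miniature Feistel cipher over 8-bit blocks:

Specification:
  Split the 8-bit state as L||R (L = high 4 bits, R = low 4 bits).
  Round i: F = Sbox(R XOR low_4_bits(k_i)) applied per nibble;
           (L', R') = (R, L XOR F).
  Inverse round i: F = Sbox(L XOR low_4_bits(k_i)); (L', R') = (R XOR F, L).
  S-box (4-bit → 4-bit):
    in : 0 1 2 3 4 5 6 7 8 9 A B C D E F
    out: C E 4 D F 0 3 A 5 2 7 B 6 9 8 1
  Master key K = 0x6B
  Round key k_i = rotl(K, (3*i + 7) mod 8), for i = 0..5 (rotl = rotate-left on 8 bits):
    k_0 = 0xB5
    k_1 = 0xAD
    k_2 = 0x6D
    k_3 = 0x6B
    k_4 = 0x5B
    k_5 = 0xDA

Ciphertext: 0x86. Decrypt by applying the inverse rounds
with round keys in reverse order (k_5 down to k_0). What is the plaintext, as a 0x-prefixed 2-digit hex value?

0xFE

s_0 = ciphertext = 0x86
s_1 = InvRound(s_0, k_5) = 0x28
s_2 = InvRound(s_1, k_4) = 0xA2
s_3 = InvRound(s_2, k_3) = 0xCA
s_4 = InvRound(s_3, k_2) = 0x4C
s_5 = InvRound(s_4, k_1) = 0xE4
s_6 = InvRound(s_5, k_0) = 0xFE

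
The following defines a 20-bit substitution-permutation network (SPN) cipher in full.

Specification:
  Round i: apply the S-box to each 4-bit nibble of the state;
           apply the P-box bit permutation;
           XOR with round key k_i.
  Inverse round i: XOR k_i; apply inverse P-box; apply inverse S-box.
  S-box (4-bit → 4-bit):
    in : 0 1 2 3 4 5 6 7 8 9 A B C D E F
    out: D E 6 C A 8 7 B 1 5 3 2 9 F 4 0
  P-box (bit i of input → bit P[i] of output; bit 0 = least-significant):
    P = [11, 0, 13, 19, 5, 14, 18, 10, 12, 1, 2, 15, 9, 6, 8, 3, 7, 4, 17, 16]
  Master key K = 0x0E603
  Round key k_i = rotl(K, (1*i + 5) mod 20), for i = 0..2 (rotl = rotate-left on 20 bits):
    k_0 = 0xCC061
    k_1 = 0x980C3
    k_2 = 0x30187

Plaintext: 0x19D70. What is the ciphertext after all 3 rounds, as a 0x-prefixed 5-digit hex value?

0x09F00

s_0 = plaintext = 0x19D70
s_1 = Round(s_0, k_0) = 0x73F57
s_2 = Round(s_1, k_1) = 0x08D5A
s_3 = Round(s_2, k_2) = 0x09F00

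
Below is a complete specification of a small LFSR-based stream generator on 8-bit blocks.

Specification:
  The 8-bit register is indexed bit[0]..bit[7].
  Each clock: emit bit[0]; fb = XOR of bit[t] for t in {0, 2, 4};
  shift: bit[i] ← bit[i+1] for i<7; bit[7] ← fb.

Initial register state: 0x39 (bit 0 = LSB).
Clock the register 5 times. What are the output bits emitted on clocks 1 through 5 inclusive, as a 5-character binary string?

10011

reg_0 = 0x39
clock 1: out=1, reg = 0x1C
clock 2: out=0, reg = 0x0E
clock 3: out=0, reg = 0x87
clock 4: out=1, reg = 0x43
clock 5: out=1, reg = 0xA1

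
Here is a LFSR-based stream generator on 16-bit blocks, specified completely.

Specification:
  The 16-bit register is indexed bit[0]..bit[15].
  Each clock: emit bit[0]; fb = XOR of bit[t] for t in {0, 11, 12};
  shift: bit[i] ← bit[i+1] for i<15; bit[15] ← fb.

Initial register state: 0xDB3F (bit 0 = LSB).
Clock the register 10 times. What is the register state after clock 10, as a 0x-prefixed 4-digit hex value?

reg_0 = 0xDB3F
clock 1: out=1, reg = 0xED9F
clock 2: out=1, reg = 0x76CF
clock 3: out=1, reg = 0x3B67
clock 4: out=1, reg = 0x9DB3
clock 5: out=1, reg = 0xCED9
clock 6: out=1, reg = 0x676C
clock 7: out=0, reg = 0x33B6
clock 8: out=0, reg = 0x99DB
clock 9: out=1, reg = 0xCCED
clock 10: out=1, reg = 0x6676

0x6676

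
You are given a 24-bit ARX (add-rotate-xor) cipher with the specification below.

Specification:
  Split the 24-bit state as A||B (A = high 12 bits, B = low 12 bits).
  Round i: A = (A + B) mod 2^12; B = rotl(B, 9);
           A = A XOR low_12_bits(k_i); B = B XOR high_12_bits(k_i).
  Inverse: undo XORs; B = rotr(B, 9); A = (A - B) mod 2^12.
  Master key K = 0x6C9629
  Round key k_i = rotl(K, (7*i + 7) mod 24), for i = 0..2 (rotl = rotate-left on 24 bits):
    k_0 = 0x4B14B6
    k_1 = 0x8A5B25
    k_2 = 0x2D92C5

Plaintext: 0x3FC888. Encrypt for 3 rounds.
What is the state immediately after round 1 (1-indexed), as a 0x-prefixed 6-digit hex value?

0x8325A0

s_0 = plaintext = 0x3FC888
s_1 = Round(s_0, k_0) = 0x8325A0
s_2 = Round(s_1, k_1) = 0x6F7811
s_3 = Round(s_2, k_2) = 0xDCD1DB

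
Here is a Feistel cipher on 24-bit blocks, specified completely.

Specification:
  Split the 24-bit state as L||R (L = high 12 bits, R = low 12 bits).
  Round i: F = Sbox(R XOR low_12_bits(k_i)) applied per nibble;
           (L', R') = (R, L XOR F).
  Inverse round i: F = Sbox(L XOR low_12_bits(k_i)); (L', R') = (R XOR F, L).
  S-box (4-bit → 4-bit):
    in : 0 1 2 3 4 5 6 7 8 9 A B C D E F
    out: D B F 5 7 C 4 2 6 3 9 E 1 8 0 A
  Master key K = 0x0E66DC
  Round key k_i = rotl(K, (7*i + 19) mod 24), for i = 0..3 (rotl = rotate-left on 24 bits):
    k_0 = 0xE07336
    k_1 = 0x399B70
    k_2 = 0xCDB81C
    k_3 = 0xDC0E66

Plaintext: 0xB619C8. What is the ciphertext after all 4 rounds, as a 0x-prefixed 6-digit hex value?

0xD9BF8B

s_0 = plaintext = 0xB619C8
s_1 = Round(s_0, k_0) = 0x9C82C1
s_2 = Round(s_1, k_1) = 0x2C1A23
s_3 = Round(s_2, k_2) = 0xA23D9B
s_4 = Round(s_3, k_3) = 0xD9BF8B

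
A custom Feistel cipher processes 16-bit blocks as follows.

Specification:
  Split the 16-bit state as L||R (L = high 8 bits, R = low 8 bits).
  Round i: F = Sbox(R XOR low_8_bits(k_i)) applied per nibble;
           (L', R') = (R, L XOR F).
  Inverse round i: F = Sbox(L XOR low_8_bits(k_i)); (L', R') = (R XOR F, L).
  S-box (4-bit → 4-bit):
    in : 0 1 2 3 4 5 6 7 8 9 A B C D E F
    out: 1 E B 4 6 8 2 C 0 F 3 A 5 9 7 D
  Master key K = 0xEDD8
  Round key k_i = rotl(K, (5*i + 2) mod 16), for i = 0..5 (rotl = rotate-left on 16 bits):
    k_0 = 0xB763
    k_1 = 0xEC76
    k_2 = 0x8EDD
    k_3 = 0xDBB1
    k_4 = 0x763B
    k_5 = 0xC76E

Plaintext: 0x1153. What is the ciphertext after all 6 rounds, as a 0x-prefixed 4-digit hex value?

0x60C0

s_0 = plaintext = 0x1153
s_1 = Round(s_0, k_0) = 0x5350
s_2 = Round(s_1, k_1) = 0x50E1
s_3 = Round(s_2, k_2) = 0xE115
s_4 = Round(s_3, k_3) = 0x15D7
s_5 = Round(s_4, k_4) = 0xD760
s_6 = Round(s_5, k_5) = 0x60C0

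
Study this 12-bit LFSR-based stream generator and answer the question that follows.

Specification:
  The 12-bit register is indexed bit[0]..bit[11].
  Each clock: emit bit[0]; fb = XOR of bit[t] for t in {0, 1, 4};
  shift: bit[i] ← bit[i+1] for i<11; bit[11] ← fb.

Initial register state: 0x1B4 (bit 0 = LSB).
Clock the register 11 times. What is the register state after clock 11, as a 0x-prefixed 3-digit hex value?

0x8EA

reg_0 = 0x1B4
clock 1: out=0, reg = 0x8DA
clock 2: out=0, reg = 0x46D
clock 3: out=1, reg = 0xA36
clock 4: out=0, reg = 0x51B
clock 5: out=1, reg = 0xA8D
clock 6: out=1, reg = 0xD46
clock 7: out=0, reg = 0xEA3
clock 8: out=1, reg = 0x751
clock 9: out=1, reg = 0x3A8
clock 10: out=0, reg = 0x1D4
clock 11: out=0, reg = 0x8EA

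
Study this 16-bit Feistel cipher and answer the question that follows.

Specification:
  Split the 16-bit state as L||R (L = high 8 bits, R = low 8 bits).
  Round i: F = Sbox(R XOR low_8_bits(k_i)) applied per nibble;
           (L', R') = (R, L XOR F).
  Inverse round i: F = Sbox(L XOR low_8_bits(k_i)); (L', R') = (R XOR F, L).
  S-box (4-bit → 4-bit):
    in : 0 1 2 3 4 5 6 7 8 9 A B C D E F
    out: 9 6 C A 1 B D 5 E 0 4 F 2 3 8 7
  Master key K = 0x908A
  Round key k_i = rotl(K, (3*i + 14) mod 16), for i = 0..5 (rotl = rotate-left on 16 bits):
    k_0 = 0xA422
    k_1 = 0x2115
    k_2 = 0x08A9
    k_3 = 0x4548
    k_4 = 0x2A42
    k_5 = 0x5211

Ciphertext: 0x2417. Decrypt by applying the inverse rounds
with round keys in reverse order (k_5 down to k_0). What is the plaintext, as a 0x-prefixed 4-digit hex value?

s_0 = ciphertext = 0x2417
s_1 = InvRound(s_0, k_5) = 0xBC24
s_2 = InvRound(s_1, k_4) = 0x5CBC
s_3 = InvRound(s_2, k_3) = 0xDD5C
s_4 = InvRound(s_3, k_2) = 0x0DDD
s_5 = InvRound(s_4, k_1) = 0xB30D
s_6 = InvRound(s_5, k_0) = 0x0BB3

0x0BB3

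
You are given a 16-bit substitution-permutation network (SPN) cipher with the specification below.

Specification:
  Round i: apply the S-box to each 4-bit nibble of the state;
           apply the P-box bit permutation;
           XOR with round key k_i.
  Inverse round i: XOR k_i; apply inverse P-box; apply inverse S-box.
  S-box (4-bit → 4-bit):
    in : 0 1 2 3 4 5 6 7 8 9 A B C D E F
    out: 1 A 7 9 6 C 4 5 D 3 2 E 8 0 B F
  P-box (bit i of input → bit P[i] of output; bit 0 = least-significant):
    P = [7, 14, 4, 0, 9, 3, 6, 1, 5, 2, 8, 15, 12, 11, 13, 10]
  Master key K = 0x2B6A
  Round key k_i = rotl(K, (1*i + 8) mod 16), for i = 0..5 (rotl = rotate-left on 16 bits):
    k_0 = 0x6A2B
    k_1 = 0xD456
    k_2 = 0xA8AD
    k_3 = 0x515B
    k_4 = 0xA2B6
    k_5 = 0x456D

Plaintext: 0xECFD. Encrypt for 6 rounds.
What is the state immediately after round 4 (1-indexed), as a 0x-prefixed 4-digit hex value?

0x1BEB

s_0 = plaintext = 0xECFD
s_1 = Round(s_0, k_0) = 0xF461
s_2 = Round(s_1, k_1) = 0xA913
s_3 = Round(s_2, k_2) = 0xA002
s_4 = Round(s_3, k_3) = 0x1BEB
s_5 = Round(s_4, k_4) = 0x6DA9
s_6 = Round(s_5, k_5) = 0x25E5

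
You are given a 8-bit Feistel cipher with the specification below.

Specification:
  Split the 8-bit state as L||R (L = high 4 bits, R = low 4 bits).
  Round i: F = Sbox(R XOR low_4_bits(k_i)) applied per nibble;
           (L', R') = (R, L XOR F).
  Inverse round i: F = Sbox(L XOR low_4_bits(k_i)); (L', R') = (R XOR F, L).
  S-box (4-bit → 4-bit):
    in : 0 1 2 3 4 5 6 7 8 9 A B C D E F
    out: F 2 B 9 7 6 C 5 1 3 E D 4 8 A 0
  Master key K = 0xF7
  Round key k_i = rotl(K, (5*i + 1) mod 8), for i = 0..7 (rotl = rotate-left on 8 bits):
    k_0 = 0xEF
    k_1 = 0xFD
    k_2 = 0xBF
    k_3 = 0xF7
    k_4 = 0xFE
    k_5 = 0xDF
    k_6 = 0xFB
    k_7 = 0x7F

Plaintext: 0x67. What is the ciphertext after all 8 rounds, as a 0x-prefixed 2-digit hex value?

s_0 = plaintext = 0x67
s_1 = Round(s_0, k_0) = 0x77
s_2 = Round(s_1, k_1) = 0x79
s_3 = Round(s_2, k_2) = 0x9B
s_4 = Round(s_3, k_3) = 0xBD
s_5 = Round(s_4, k_4) = 0xD2
s_6 = Round(s_5, k_5) = 0x25
s_7 = Round(s_6, k_6) = 0x58
s_8 = Round(s_7, k_7) = 0x80

0x80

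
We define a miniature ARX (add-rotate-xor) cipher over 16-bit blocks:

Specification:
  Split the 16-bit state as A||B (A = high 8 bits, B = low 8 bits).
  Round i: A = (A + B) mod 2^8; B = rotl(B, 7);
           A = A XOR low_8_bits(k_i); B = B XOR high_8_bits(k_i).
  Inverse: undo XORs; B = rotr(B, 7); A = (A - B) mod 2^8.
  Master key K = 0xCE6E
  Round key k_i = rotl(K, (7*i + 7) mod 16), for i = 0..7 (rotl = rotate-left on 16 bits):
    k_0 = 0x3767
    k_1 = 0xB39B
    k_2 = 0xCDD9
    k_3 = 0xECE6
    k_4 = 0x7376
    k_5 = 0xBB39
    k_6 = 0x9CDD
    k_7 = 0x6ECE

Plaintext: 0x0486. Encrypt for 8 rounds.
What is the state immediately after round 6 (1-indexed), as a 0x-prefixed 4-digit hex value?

0xDB18

s_0 = plaintext = 0x0486
s_1 = Round(s_0, k_0) = 0xED74
s_2 = Round(s_1, k_1) = 0xFA89
s_3 = Round(s_2, k_2) = 0x5A09
s_4 = Round(s_3, k_3) = 0x8568
s_5 = Round(s_4, k_4) = 0x9B47
s_6 = Round(s_5, k_5) = 0xDB18
s_7 = Round(s_6, k_6) = 0x2E90
s_8 = Round(s_7, k_7) = 0x7026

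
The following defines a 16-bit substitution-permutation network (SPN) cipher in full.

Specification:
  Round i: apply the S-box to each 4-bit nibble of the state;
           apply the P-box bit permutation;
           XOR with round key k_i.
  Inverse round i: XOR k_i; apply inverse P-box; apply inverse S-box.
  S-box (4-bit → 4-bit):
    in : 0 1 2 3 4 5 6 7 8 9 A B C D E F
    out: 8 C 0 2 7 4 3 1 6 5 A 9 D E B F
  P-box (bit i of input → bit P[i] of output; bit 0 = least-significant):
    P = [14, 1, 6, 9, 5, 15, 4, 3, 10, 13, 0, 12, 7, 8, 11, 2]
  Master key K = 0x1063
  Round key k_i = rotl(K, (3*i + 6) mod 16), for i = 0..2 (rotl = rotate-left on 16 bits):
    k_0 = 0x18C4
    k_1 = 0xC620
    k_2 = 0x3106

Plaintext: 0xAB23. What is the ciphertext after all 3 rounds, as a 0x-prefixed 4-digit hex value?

s_0 = plaintext = 0xAB23
s_1 = Round(s_0, k_0) = 0x0DC2
s_2 = Round(s_1, k_1) = 0xF61D
s_3 = Round(s_2, k_2) = 0x1ED8

0x1ED8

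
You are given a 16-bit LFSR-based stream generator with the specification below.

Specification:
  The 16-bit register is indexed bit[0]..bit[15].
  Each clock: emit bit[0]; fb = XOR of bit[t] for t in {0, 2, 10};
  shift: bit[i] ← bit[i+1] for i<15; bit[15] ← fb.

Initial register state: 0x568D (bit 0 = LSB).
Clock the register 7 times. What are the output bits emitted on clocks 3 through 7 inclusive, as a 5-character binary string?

reg_0 = 0x568D
clock 1: out=1, reg = 0xAB46
clock 2: out=0, reg = 0xD5A3
clock 3: out=1, reg = 0x6AD1
clock 4: out=1, reg = 0xB568
clock 5: out=0, reg = 0xDAB4
clock 6: out=0, reg = 0xED5A
clock 7: out=0, reg = 0xF6AD

11000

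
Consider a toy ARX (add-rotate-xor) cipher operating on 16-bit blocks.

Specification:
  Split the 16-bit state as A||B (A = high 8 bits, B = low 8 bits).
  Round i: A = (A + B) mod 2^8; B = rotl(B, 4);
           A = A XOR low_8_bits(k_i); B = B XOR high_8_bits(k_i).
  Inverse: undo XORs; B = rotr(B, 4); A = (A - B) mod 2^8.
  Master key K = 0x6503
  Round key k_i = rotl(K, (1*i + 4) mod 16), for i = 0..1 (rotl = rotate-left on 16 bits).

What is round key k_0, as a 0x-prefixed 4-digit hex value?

K = 0x6503
k_0 = rotl(K, (1*0+4) mod 16) = rotl(K, 4) = 0x5036

0x5036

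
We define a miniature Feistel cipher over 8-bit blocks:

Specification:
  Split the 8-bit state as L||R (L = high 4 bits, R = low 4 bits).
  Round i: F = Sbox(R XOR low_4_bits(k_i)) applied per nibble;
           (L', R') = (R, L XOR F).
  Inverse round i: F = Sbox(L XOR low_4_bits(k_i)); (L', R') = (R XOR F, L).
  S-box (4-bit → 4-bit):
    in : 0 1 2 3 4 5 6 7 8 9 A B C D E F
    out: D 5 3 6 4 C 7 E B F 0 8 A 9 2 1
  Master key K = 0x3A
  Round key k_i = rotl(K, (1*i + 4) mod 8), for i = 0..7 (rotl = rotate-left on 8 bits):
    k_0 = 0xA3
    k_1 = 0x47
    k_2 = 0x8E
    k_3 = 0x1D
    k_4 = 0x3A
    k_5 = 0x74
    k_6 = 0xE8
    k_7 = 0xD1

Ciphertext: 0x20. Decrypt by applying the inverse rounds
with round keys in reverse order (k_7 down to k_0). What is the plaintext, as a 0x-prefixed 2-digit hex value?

0x01

s_0 = ciphertext = 0x20
s_1 = InvRound(s_0, k_7) = 0x62
s_2 = InvRound(s_1, k_6) = 0x06
s_3 = InvRound(s_2, k_5) = 0x20
s_4 = InvRound(s_3, k_4) = 0xB2
s_5 = InvRound(s_4, k_3) = 0x5B
s_6 = InvRound(s_5, k_2) = 0x35
s_7 = InvRound(s_6, k_1) = 0x13
s_8 = InvRound(s_7, k_0) = 0x01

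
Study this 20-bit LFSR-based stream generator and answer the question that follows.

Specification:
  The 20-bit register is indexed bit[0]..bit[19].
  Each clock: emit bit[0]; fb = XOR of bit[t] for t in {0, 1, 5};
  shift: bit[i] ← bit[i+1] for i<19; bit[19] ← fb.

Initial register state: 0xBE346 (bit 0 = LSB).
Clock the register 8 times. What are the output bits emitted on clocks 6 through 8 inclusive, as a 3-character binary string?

reg_0 = 0xBE346
clock 1: out=0, reg = 0xDF1A3
clock 2: out=1, reg = 0xEF8D1
clock 3: out=1, reg = 0xF7C68
clock 4: out=0, reg = 0xFBE34
clock 5: out=0, reg = 0xFDF1A
clock 6: out=0, reg = 0xFEF8D
clock 7: out=1, reg = 0xFF7C6
clock 8: out=0, reg = 0xFFBE3

010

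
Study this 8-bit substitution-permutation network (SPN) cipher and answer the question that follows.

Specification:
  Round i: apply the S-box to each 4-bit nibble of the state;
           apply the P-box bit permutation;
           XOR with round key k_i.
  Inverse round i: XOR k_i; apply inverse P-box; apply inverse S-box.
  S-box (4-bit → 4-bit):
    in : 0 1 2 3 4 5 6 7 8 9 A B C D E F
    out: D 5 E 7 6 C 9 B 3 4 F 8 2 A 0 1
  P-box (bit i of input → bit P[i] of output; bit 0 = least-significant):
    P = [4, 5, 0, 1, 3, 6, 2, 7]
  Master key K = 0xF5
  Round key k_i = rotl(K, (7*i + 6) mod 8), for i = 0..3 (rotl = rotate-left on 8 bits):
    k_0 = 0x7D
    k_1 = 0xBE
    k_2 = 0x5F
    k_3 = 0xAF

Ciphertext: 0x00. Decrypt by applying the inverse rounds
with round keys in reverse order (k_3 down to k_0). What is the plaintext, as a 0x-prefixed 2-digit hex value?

s_0 = ciphertext = 0x00
s_1 = InvRound(s_0, k_3) = 0x02
s_2 = InvRound(s_1, k_2) = 0x31
s_3 = InvRound(s_2, k_1) = 0x05
s_4 = InvRound(s_3, k_0) = 0x88

0x88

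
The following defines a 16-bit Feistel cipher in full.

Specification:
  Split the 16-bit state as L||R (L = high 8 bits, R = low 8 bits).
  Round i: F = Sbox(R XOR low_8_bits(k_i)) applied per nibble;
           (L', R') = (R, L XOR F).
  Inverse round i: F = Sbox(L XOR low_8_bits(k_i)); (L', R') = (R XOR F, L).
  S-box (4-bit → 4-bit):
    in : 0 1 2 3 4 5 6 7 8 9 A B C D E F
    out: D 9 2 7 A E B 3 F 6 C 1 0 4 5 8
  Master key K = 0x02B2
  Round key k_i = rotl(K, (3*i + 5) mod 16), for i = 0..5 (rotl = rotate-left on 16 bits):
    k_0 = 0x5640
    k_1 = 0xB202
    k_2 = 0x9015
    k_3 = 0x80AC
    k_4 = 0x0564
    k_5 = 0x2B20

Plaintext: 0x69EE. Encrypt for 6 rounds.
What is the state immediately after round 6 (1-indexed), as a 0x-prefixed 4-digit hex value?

s_0 = plaintext = 0x69EE
s_1 = Round(s_0, k_0) = 0xEEAC
s_2 = Round(s_1, k_1) = 0xAC2B
s_3 = Round(s_2, k_2) = 0x2BD9
s_4 = Round(s_3, k_3) = 0xD915
s_5 = Round(s_4, k_4) = 0x15E0
s_6 = Round(s_5, k_5) = 0xE018

0xE018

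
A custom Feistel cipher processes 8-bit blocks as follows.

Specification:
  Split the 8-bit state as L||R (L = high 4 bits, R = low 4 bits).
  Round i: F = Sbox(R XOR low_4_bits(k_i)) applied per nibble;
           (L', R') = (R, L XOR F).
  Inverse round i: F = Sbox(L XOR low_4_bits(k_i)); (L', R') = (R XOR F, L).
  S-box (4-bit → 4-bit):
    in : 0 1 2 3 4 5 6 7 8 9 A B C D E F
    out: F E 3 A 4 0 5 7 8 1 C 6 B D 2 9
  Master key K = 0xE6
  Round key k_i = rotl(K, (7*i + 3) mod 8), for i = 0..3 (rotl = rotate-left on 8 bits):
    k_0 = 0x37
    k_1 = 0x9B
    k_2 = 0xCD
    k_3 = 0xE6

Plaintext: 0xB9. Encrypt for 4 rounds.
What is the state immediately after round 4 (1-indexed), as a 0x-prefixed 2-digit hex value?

0xE2

s_0 = plaintext = 0xB9
s_1 = Round(s_0, k_0) = 0x99
s_2 = Round(s_1, k_1) = 0x9A
s_3 = Round(s_2, k_2) = 0xAE
s_4 = Round(s_3, k_3) = 0xE2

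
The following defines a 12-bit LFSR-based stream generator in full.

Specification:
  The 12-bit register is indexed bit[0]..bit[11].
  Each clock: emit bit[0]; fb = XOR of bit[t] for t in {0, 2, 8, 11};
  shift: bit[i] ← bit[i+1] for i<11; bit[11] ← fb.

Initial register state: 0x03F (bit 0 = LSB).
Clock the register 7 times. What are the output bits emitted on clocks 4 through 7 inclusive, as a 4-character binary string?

1110

reg_0 = 0x03F
clock 1: out=1, reg = 0x01F
clock 2: out=1, reg = 0x00F
clock 3: out=1, reg = 0x007
clock 4: out=1, reg = 0x003
clock 5: out=1, reg = 0x801
clock 6: out=1, reg = 0x400
clock 7: out=0, reg = 0x200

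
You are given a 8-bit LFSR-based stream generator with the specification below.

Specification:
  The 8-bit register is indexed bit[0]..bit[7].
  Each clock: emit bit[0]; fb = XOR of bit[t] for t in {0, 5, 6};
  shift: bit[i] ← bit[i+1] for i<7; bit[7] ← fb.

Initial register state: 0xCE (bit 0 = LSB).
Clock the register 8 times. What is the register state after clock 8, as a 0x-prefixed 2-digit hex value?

0x8F

reg_0 = 0xCE
clock 1: out=0, reg = 0xE7
clock 2: out=1, reg = 0xF3
clock 3: out=1, reg = 0xF9
clock 4: out=1, reg = 0xFC
clock 5: out=0, reg = 0x7E
clock 6: out=0, reg = 0x3F
clock 7: out=1, reg = 0x1F
clock 8: out=1, reg = 0x8F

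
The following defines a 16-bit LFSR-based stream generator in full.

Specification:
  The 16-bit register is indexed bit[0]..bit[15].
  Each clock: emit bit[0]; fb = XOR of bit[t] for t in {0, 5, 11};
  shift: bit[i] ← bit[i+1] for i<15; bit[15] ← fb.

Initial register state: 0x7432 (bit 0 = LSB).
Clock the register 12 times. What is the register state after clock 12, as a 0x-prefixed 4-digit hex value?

0x83D7

reg_0 = 0x7432
clock 1: out=0, reg = 0xBA19
clock 2: out=1, reg = 0x5D0C
clock 3: out=0, reg = 0xAE86
clock 4: out=0, reg = 0xD743
clock 5: out=1, reg = 0xEBA1
clock 6: out=1, reg = 0xF5D0
clock 7: out=0, reg = 0x7AE8
clock 8: out=0, reg = 0x3D74
clock 9: out=0, reg = 0x1EBA
clock 10: out=0, reg = 0x0F5D
clock 11: out=1, reg = 0x07AE
clock 12: out=0, reg = 0x83D7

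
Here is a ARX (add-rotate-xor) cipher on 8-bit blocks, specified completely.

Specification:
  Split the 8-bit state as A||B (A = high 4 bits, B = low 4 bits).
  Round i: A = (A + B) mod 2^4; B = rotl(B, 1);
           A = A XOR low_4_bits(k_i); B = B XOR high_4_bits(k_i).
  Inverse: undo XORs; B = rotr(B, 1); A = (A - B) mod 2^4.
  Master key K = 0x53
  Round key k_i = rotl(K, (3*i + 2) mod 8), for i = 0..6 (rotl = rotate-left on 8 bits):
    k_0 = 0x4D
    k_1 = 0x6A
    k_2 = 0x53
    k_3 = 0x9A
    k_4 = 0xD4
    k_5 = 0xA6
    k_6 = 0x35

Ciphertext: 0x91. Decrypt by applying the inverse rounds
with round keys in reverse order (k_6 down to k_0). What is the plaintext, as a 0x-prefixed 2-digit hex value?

s_0 = ciphertext = 0x91
s_1 = InvRound(s_0, k_6) = 0xB1
s_2 = InvRound(s_1, k_5) = 0x0D
s_3 = InvRound(s_2, k_4) = 0x40
s_4 = InvRound(s_3, k_3) = 0x2C
s_5 = InvRound(s_4, k_2) = 0x5C
s_6 = InvRound(s_5, k_1) = 0xA5
s_7 = InvRound(s_6, k_0) = 0xF8

0xF8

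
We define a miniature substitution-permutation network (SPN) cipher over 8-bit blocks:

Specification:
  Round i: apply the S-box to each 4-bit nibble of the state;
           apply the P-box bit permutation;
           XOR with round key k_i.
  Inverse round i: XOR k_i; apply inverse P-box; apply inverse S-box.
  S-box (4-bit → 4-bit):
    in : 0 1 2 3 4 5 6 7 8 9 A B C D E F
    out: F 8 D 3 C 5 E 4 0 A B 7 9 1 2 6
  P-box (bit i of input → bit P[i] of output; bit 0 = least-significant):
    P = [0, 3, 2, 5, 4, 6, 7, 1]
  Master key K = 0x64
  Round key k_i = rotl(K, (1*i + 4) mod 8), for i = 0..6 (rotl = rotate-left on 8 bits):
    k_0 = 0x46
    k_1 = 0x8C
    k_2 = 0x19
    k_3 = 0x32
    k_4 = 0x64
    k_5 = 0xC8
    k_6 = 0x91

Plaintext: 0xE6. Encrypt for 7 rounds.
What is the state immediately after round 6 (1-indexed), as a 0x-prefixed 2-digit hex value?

s_0 = plaintext = 0xE6
s_1 = Round(s_0, k_0) = 0x2A
s_2 = Round(s_1, k_1) = 0x37
s_3 = Round(s_2, k_2) = 0x4D
s_4 = Round(s_3, k_3) = 0xB1
s_5 = Round(s_4, k_4) = 0x94
s_6 = Round(s_5, k_5) = 0xAE
s_7 = Round(s_6, k_6) = 0xCB

0xAE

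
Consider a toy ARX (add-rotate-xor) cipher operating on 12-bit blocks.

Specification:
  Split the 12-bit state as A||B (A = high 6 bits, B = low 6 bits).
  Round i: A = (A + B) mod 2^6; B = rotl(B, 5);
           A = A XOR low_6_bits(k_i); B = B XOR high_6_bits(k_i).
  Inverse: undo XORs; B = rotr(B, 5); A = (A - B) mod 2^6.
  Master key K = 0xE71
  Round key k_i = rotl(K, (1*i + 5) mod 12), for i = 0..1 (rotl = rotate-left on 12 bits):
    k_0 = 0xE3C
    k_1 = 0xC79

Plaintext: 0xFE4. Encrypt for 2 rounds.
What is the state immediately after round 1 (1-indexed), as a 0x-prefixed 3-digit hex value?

0x7EA

s_0 = plaintext = 0xFE4
s_1 = Round(s_0, k_0) = 0x7EA
s_2 = Round(s_1, k_1) = 0xC24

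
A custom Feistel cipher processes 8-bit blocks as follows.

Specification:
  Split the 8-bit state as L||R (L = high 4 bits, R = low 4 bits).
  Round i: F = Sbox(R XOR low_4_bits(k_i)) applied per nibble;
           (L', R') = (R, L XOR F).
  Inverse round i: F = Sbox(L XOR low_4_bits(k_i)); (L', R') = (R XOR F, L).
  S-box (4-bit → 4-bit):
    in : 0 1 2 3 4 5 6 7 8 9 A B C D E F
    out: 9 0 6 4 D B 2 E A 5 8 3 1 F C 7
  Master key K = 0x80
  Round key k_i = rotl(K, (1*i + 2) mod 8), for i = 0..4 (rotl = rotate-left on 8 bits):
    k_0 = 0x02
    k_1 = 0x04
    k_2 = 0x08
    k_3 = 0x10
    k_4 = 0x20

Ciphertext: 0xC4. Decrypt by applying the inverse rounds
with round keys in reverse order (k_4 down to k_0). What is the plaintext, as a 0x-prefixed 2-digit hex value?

0xC5

s_0 = ciphertext = 0xC4
s_1 = InvRound(s_0, k_4) = 0x5C
s_2 = InvRound(s_1, k_3) = 0x75
s_3 = InvRound(s_2, k_2) = 0x27
s_4 = InvRound(s_3, k_1) = 0x52
s_5 = InvRound(s_4, k_0) = 0xC5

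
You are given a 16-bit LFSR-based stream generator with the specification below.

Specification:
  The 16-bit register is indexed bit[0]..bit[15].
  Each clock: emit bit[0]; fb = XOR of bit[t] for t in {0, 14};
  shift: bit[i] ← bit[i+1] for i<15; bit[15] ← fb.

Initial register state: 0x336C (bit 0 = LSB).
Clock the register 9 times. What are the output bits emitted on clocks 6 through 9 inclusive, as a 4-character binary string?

1101

reg_0 = 0x336C
clock 1: out=0, reg = 0x19B6
clock 2: out=0, reg = 0x0CDB
clock 3: out=1, reg = 0x866D
clock 4: out=1, reg = 0xC336
clock 5: out=0, reg = 0xE19B
clock 6: out=1, reg = 0x70CD
clock 7: out=1, reg = 0x3866
clock 8: out=0, reg = 0x1C33
clock 9: out=1, reg = 0x8E19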